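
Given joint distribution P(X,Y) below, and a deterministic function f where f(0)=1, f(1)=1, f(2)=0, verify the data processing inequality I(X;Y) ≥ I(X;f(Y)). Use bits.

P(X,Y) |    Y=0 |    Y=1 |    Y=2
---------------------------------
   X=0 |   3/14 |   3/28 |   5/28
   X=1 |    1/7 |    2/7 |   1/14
I(X;Y) = 0.1053, I(X;f(Y)) = 0.0453, inequality holds: 0.1053 ≥ 0.0453

Data Processing Inequality: For any Markov chain X → Y → Z, we have I(X;Y) ≥ I(X;Z).

Here Z = f(Y) is a deterministic function of Y, forming X → Y → Z.

Original I(X;Y) = 0.1053 bits

After applying f:
P(X,Z) where Z=f(Y):
- P(X,Z=0) = P(X,Y=2)
- P(X,Z=1) = P(X,Y=0) + P(X,Y=1)

I(X;Z) = I(X;f(Y)) = 0.0453 bits

Verification: 0.1053 ≥ 0.0453 ✓

Information cannot be created by processing; the function f can only lose information about X.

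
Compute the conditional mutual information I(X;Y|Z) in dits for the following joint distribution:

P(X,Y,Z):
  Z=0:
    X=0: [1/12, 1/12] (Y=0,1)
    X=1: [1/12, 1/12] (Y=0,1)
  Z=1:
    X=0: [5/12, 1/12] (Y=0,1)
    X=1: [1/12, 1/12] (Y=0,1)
0.0148 dits

Conditional mutual information: I(X;Y|Z) = H(X|Z) + H(Y|Z) - H(X,Y|Z)

H(Z) = 0.2764
H(X,Z) = 0.5396 → H(X|Z) = 0.2632
H(Y,Z) = 0.5396 → H(Y|Z) = 0.2632
H(X,Y,Z) = 0.7879 → H(X,Y|Z) = 0.5115

I(X;Y|Z) = 0.2632 + 0.2632 - 0.5115 = 0.0148 dits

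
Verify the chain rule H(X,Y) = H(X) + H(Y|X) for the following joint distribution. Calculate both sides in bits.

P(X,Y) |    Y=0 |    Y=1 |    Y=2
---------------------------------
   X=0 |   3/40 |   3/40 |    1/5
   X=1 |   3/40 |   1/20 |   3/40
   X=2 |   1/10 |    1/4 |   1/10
H(X,Y) = 2.9660, H(X) = 1.5129, H(Y|X) = 1.4531 (all in bits)

Chain rule: H(X,Y) = H(X) + H(Y|X)

Left side — joint entropy directly:
H(X,Y) = -Σ p(x,y) log p(x,y) = 2.9660 bits

Right side — compute H(Y|X) from the conditional distributions:
P(X) = (7/20, 1/5, 9/20), so H(X) = 1.5129 bits
H(Y|X) = Σ_x P(X=x) · H(Y|X=x):
  P(Y|X=0) = (3/14, 3/14, 4/7), H(Y|X=0) = 1.4138, weight P(X=0) = 7/20
  P(Y|X=1) = (3/8, 1/4, 3/8), H(Y|X=1) = 1.5613, weight P(X=1) = 1/5
  P(Y|X=2) = (2/9, 5/9, 2/9), H(Y|X=2) = 1.4355, weight P(X=2) = 9/20
H(Y|X) = 1.4531 bits

H(X) + H(Y|X) = 1.5129 + 1.4531 = 2.9660 bits

Both sides equal 2.9660 bits. ✓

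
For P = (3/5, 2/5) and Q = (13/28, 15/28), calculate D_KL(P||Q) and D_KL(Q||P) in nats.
D_KL(P||Q) = 0.0370, D_KL(Q||P) = 0.0374

KL divergence is not symmetric: D_KL(P||Q) ≠ D_KL(Q||P) in general.

D_KL(P||Q) = 0.0370 nats
D_KL(Q||P) = 0.0374 nats

No, they are not equal!

This asymmetry is why KL divergence is not a true distance metric.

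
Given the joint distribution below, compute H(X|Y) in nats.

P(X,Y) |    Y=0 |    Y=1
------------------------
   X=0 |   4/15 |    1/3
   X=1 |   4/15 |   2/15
0.6489 nats

Using the chain rule: H(X|Y) = H(X,Y) - H(Y)

First, compute H(X,Y) = 1.3398 nats

Marginal P(Y) = (8/15, 7/15)
H(Y) = 0.6909 nats

H(X|Y) = H(X,Y) - H(Y) = 1.3398 - 0.6909 = 0.6489 nats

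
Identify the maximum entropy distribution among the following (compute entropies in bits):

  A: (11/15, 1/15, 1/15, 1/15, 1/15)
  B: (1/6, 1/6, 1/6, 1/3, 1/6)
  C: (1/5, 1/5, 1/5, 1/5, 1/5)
C

For a discrete distribution over n outcomes, entropy is maximized by the uniform distribution.

Computing entropies:
H(A) = 1.3700 bits
H(B) = 2.2516 bits
H(C) = 2.3219 bits

The uniform distribution (where all probabilities equal 1/5) achieves the maximum entropy of log_2(5) = 2.3219 bits.

Distribution C has the highest entropy.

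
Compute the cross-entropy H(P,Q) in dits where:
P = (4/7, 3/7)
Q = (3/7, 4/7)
0.3144 dits

Cross-entropy: H(P,Q) = -Σ p(x) log q(x)

Alternatively: H(P,Q) = H(P) + D_KL(P||Q)
H(P) = 0.2966 dits
D_KL(P||Q) = 0.0178 dits

H(P,Q) = 0.2966 + 0.0178 = 0.3144 dits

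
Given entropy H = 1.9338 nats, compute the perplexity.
6.9157

Perplexity is e^H (or exp(H) for natural log).

H = 1.9338 nats
Perplexity = e^1.9338 = 6.9157

Interpretation: The model's uncertainty is equivalent to choosing uniformly among 6.9 options.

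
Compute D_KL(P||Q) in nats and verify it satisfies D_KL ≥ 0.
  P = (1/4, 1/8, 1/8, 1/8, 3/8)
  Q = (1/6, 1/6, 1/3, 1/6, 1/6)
0.2109 nats

KL divergence satisfies the Gibbs inequality: D_KL(P||Q) ≥ 0 for all distributions P, Q.

D_KL(P||Q) = Σ p(x) log(p(x)/q(x))
Term by term:
  x=0: 1/4 × log_e[(1/4)/(1/6)] = 0.1014
  x=1: 1/8 × log_e[(1/8)/(1/6)] = -0.0360
  x=2: 1/8 × log_e[(1/8)/(1/3)] = -0.1226
  x=3: 1/8 × log_e[(1/8)/(1/6)] = -0.0360
  x=4: 3/8 × log_e[(3/8)/(1/6)] = 0.3041
D_KL(P||Q) = 0.2109 nats

D_KL(P||Q) = 0.2109 ≥ 0 ✓

This non-negativity is a fundamental property: relative entropy cannot be negative because it measures how different Q is from P.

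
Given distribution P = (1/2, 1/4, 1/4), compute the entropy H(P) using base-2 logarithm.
1.5000 bits

Shannon entropy is H(X) = -Σ p(x) log p(x).

For P = (1/2, 1/4, 1/4):
H = -1/2 × log_2(1/2) -1/4 × log_2(1/4) -1/4 × log_2(1/4)
H = 1.5000 bits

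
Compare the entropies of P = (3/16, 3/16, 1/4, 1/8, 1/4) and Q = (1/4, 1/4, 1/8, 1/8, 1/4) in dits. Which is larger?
P

Computing entropies in dits:
H(P) = 0.6865
H(Q) = 0.6773

Distribution P has higher entropy.

Intuition: The distribution closer to uniform (more spread out) has higher entropy.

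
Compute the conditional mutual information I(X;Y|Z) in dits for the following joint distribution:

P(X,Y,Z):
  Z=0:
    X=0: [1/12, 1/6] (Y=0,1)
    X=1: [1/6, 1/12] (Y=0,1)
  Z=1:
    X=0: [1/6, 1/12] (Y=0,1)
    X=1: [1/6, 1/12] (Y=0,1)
0.0123 dits

Conditional mutual information: I(X;Y|Z) = H(X|Z) + H(Y|Z) - H(X,Y|Z)

H(Z) = 0.3010
H(X,Z) = 0.6021 → H(X|Z) = 0.3010
H(Y,Z) = 0.5898 → H(Y|Z) = 0.2887
H(X,Y,Z) = 0.8785 → H(X,Y|Z) = 0.5775

I(X;Y|Z) = 0.3010 + 0.2887 - 0.5775 = 0.0123 dits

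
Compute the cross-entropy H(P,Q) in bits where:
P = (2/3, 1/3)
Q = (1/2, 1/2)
1.0000 bits

Cross-entropy: H(P,Q) = -Σ p(x) log q(x)

Alternatively: H(P,Q) = H(P) + D_KL(P||Q)
H(P) = 0.9183 bits
D_KL(P||Q) = 0.0817 bits

H(P,Q) = 0.9183 + 0.0817 = 1.0000 bits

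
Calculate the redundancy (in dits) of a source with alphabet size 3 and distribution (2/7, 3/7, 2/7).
0.0085 dits

Redundancy measures how far a source is from maximum entropy:
R = H_max - H(X)

Maximum entropy for 3 symbols: H_max = log_10(3) = 0.4771 dits
Actual entropy: H(X) = 0.4686 dits
Redundancy: R = 0.4771 - 0.4686 = 0.0085 dits

This redundancy represents potential for compression: the source could be compressed by 0.0085 dits per symbol.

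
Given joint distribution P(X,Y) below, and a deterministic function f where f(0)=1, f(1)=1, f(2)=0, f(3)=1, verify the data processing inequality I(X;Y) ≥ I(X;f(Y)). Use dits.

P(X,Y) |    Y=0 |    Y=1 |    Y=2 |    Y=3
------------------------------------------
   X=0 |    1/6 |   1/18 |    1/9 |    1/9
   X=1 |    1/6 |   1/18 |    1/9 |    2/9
I(X;Y) = 0.0055, I(X;f(Y)) = 0.0008, inequality holds: 0.0055 ≥ 0.0008

Data Processing Inequality: For any Markov chain X → Y → Z, we have I(X;Y) ≥ I(X;Z).

Here Z = f(Y) is a deterministic function of Y, forming X → Y → Z.

Original I(X;Y) = 0.0055 dits

After applying f:
P(X,Z) where Z=f(Y):
- P(X,Z=0) = P(X,Y=2)
- P(X,Z=1) = P(X,Y=0) + P(X,Y=1) + P(X,Y=3)

I(X;Z) = I(X;f(Y)) = 0.0008 dits

Verification: 0.0055 ≥ 0.0008 ✓

Information cannot be created by processing; the function f can only lose information about X.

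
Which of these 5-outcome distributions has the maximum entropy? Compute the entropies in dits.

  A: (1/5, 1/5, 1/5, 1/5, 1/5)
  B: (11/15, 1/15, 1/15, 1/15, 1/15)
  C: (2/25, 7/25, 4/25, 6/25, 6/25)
A

For a discrete distribution over n outcomes, entropy is maximized by the uniform distribution.

Computing entropies:
H(A) = 0.6990 dits
H(B) = 0.4124 dits
H(C) = 0.6674 dits

The uniform distribution (where all probabilities equal 1/5) achieves the maximum entropy of log_10(5) = 0.6990 dits.

Distribution A has the highest entropy.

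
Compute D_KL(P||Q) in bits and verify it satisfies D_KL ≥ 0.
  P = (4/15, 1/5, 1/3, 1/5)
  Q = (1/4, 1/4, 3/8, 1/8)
0.0394 bits

KL divergence satisfies the Gibbs inequality: D_KL(P||Q) ≥ 0 for all distributions P, Q.

D_KL(P||Q) = Σ p(x) log(p(x)/q(x))
Term by term:
  x=0: 4/15 × log_2[(4/15)/(1/4)] = 0.0248
  x=1: 1/5 × log_2[(1/5)/(1/4)] = -0.0644
  x=2: 1/3 × log_2[(1/3)/(3/8)] = -0.0566
  x=3: 1/5 × log_2[(1/5)/(1/8)] = 0.1356
D_KL(P||Q) = 0.0394 bits

D_KL(P||Q) = 0.0394 ≥ 0 ✓

This non-negativity is a fundamental property: relative entropy cannot be negative because it measures how different Q is from P.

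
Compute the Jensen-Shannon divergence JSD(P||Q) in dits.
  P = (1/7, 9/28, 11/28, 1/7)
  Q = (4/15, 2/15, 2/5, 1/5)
0.0139 dits

Jensen-Shannon divergence is:
JSD(P||Q) = 0.5 × D_KL(P||M) + 0.5 × D_KL(Q||M)
where M = 0.5 × (P + Q) is the mixture distribution.

M = 0.5 × (1/7, 9/28, 11/28, 1/7) + 0.5 × (4/15, 2/15, 2/5, 1/5) = (0.204762, 0.227381, 0.396429, 6/35)

D_KL(P||M) = 0.0131 dits
D_KL(Q||M) = 0.0146 dits

JSD(P||Q) = 0.5 × 0.0131 + 0.5 × 0.0146 = 0.0139 dits

Unlike KL divergence, JSD is symmetric and bounded: 0 ≤ JSD ≤ log(2).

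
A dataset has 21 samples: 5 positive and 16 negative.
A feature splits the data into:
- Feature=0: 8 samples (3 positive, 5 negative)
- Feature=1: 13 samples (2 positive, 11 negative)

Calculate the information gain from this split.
0.0448 bits

Information Gain = H(Y) - H(Y|Feature)

Before split:
P(positive) = 5/21 = 0.2381
H(Y) = 0.7919 bits

After split:
Feature=0: H = 0.9544 bits (weight = 8/21)
Feature=1: H = 0.6194 bits (weight = 13/21)
H(Y|Feature) = (8/21)×0.9544 + (13/21)×0.6194 = 0.7470 bits

Information Gain = 0.7919 - 0.7470 = 0.0448 bits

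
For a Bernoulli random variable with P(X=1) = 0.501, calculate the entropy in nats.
0.6931 nats

The binary entropy function is:
H(p) = -p log(p) - (1-p) log(1-p)

H(0.501) = -0.501 × log_e(0.501) - 0.499 × log_e(0.499)
H(0.501) = 0.6931 nats

Note: Binary entropy is maximized at p=0.5 (H=1 bit) and minimized at p=0 or p=1 (H=0).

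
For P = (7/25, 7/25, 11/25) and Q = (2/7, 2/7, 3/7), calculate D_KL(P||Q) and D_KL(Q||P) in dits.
D_KL(P||Q) = 0.0001, D_KL(Q||P) = 0.0001

KL divergence is not symmetric: D_KL(P||Q) ≠ D_KL(Q||P) in general.

D_KL(P||Q) = 0.0001 dits
D_KL(Q||P) = 0.0001 dits

In this case they happen to be equal (to 4 decimal places).

This asymmetry is why KL divergence is not a true distance metric.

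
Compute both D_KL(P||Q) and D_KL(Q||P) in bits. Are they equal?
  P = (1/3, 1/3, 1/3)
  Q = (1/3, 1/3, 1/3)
D_KL(P||Q) = 0.0000, D_KL(Q||P) = 0.0000

KL divergence is not symmetric: D_KL(P||Q) ≠ D_KL(Q||P) in general.

D_KL(P||Q) = 0.0000 bits
D_KL(Q||P) = 0.0000 bits

In this case they happen to be equal (to 4 decimal places).

This asymmetry is why KL divergence is not a true distance metric.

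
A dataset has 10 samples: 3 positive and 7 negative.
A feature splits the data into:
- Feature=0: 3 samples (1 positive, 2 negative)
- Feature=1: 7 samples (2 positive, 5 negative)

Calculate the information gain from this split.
0.0016 bits

Information Gain = H(Y) - H(Y|Feature)

Before split:
P(positive) = 3/10 = 0.3000
H(Y) = 0.8813 bits

After split:
Feature=0: H = 0.9183 bits (weight = 3/10)
Feature=1: H = 0.8631 bits (weight = 7/10)
H(Y|Feature) = (3/10)×0.9183 + (7/10)×0.8631 = 0.8797 bits

Information Gain = 0.8813 - 0.8797 = 0.0016 bits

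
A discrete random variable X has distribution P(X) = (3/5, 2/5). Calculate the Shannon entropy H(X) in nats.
0.6730 nats

Shannon entropy is H(X) = -Σ p(x) log p(x).

For P = (3/5, 2/5):
H = -3/5 × log_e(3/5) -2/5 × log_e(2/5)
H = 0.6730 nats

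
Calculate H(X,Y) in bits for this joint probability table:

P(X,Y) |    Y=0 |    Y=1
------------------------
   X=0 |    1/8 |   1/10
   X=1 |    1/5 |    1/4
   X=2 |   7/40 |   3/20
2.5222 bits

Joint entropy is H(X,Y) = -Σ_{x,y} p(x,y) log p(x,y).

Summing over all non-zero entries:
H(X,Y) = -[1/8·log_2(1/8) + 1/10·log_2(1/10) + 1/5·log_2(1/5) + 1/4·log_2(1/4) + 7/40·log_2(7/40) + 3/20·log_2(3/20)]
H(X,Y) = 2.5222 bits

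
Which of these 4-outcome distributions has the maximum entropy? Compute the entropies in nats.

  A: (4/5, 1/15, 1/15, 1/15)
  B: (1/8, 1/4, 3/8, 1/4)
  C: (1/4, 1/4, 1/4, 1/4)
C

For a discrete distribution over n outcomes, entropy is maximized by the uniform distribution.

Computing entropies:
H(A) = 0.7201 nats
H(B) = 1.3209 nats
H(C) = 1.3863 nats

The uniform distribution (where all probabilities equal 1/4) achieves the maximum entropy of log_e(4) = 1.3863 nats.

Distribution C has the highest entropy.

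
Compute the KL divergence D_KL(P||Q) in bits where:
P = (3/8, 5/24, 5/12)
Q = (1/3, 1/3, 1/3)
0.0566 bits

KL divergence: D_KL(P||Q) = Σ p(x) log(p(x)/q(x))

Computing term by term:
  x=0: 3/8 × log_2[(3/8)/(1/3)] = 3/8 × 0.1699 = 0.0637
  x=1: 5/24 × log_2[(5/24)/(1/3)] = 5/24 × -0.6781 = -0.1413
  x=2: 5/12 × log_2[(5/12)/(1/3)] = 5/12 × 0.3219 = 0.1341

D_KL(P||Q) = 0.0566 bits

Note: KL divergence is always non-negative and equals 0 iff P = Q.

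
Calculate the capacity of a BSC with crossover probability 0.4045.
0.0265 bits

For a binary symmetric channel (BSC) with error probability p:
Capacity C = 1 - H(p) bits per symbol

where H(p) = -p log₂(p) - (1-p) log₂(1-p) is the binary entropy function.

H(0.4045) = 0.9735 bits
C = 1 - 0.9735 = 0.0265 bits per symbol

This means we can reliably transmit up to 0.0265 bits of information per channel use.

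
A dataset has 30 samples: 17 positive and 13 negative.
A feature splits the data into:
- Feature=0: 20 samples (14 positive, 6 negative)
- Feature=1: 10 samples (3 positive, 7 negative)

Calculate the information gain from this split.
0.1058 bits

Information Gain = H(Y) - H(Y|Feature)

Before split:
P(positive) = 17/30 = 0.5667
H(Y) = 0.9871 bits

After split:
Feature=0: H = 0.8813 bits (weight = 20/30)
Feature=1: H = 0.8813 bits (weight = 10/30)
H(Y|Feature) = (20/30)×0.8813 + (10/30)×0.8813 = 0.8813 bits

Information Gain = 0.9871 - 0.8813 = 0.1058 bits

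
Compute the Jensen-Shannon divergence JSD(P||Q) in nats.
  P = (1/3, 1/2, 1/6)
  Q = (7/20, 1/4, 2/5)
0.0461 nats

Jensen-Shannon divergence is:
JSD(P||Q) = 0.5 × D_KL(P||M) + 0.5 × D_KL(Q||M)
where M = 0.5 × (P + Q) is the mixture distribution.

M = 0.5 × (1/3, 1/2, 1/6) + 0.5 × (7/20, 1/4, 2/5) = (0.341667, 3/8, 0.283333)

D_KL(P||M) = 0.0472 nats
D_KL(Q||M) = 0.0450 nats

JSD(P||Q) = 0.5 × 0.0472 + 0.5 × 0.0450 = 0.0461 nats

Unlike KL divergence, JSD is symmetric and bounded: 0 ≤ JSD ≤ log(2).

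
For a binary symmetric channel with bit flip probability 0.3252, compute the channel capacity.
0.0901 bits

For a binary symmetric channel (BSC) with error probability p:
Capacity C = 1 - H(p) bits per symbol

where H(p) = -p log₂(p) - (1-p) log₂(1-p) is the binary entropy function.

H(0.3252) = 0.9099 bits
C = 1 - 0.9099 = 0.0901 bits per symbol

This means we can reliably transmit up to 0.0901 bits of information per channel use.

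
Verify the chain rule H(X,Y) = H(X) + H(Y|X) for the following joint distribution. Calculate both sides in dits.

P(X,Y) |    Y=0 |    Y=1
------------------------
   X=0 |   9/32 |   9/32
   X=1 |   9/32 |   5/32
H(X,Y) = 0.5908, H(X) = 0.2976, H(Y|X) = 0.2932 (all in dits)

Chain rule: H(X,Y) = H(X) + H(Y|X)

Left side — joint entropy directly:
H(X,Y) = -Σ p(x,y) log p(x,y) = 0.5908 dits

Right side — compute H(Y|X) from the conditional distributions:
P(X) = (9/16, 7/16), so H(X) = 0.2976 dits
H(Y|X) = Σ_x P(X=x) · H(Y|X=x):
  P(Y|X=0) = (1/2, 1/2), H(Y|X=0) = 0.3010, weight P(X=0) = 9/16
  P(Y|X=1) = (9/14, 5/14), H(Y|X=1) = 0.2831, weight P(X=1) = 7/16
H(Y|X) = 0.2932 dits

H(X) + H(Y|X) = 0.2976 + 0.2932 = 0.5908 dits

Both sides equal 0.5908 dits. ✓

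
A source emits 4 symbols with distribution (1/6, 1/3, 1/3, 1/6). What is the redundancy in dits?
0.0246 dits

Redundancy measures how far a source is from maximum entropy:
R = H_max - H(X)

Maximum entropy for 4 symbols: H_max = log_10(4) = 0.6021 dits
Actual entropy: H(X) = 0.5775 dits
Redundancy: R = 0.6021 - 0.5775 = 0.0246 dits

This redundancy represents potential for compression: the source could be compressed by 0.0246 dits per symbol.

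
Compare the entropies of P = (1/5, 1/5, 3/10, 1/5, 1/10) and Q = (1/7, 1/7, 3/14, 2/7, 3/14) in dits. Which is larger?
Q

Computing entropies in dits:
H(P) = 0.6762
H(Q) = 0.6836

Distribution Q has higher entropy.

Intuition: The distribution closer to uniform (more spread out) has higher entropy.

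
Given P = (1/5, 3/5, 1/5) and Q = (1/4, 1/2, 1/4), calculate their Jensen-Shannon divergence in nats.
0.0051 nats

Jensen-Shannon divergence is:
JSD(P||Q) = 0.5 × D_KL(P||M) + 0.5 × D_KL(Q||M)
where M = 0.5 × (P + Q) is the mixture distribution.

M = 0.5 × (1/5, 3/5, 1/5) + 0.5 × (1/4, 1/2, 1/4) = (9/40, 11/20, 9/40)

D_KL(P||M) = 0.0051 nats
D_KL(Q||M) = 0.0050 nats

JSD(P||Q) = 0.5 × 0.0051 + 0.5 × 0.0050 = 0.0051 nats

Unlike KL divergence, JSD is symmetric and bounded: 0 ≤ JSD ≤ log(2).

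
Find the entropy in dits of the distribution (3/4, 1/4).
0.2442 dits

Shannon entropy is H(X) = -Σ p(x) log p(x).

For P = (3/4, 1/4):
H = -3/4 × log_10(3/4) -1/4 × log_10(1/4)
H = 0.2442 dits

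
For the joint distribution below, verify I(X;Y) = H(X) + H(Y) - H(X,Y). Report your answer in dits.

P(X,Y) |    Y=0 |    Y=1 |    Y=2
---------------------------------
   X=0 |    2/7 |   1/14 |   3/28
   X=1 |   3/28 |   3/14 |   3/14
I(X;Y) = 0.0413 dits

Mutual information has multiple equivalent forms:
- I(X;Y) = H(X) - H(X|Y)
- I(X;Y) = H(Y) - H(Y|X)
- I(X;Y) = H(X) + H(Y) - H(X,Y)

Computing all quantities:
H(X) = 0.2999, H(Y) = 0.4733, H(X,Y) = 0.7319
H(X|Y) = 0.2586, H(Y|X) = 0.4320

Verification:
H(X) - H(X|Y) = 0.2999 - 0.2586 = 0.0413
H(Y) - H(Y|X) = 0.4733 - 0.4320 = 0.0413
H(X) + H(Y) - H(X,Y) = 0.2999 + 0.4733 - 0.7319 = 0.0413

All forms give I(X;Y) = 0.0413 dits. ✓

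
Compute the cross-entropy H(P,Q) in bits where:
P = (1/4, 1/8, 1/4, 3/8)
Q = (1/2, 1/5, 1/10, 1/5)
2.2414 bits

Cross-entropy: H(P,Q) = -Σ p(x) log q(x)

Alternatively: H(P,Q) = H(P) + D_KL(P||Q)
H(P) = 1.9056 bits
D_KL(P||Q) = 0.3358 bits

H(P,Q) = 1.9056 + 0.3358 = 2.2414 bits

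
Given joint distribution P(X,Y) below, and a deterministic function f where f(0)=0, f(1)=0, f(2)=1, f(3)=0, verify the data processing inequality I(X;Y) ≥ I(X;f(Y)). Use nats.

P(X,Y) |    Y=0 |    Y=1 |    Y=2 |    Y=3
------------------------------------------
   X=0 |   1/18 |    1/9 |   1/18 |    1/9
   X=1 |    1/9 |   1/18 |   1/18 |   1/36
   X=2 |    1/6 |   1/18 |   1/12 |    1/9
I(X;Y) = 0.0583, I(X;f(Y)) = 0.0015, inequality holds: 0.0583 ≥ 0.0015

Data Processing Inequality: For any Markov chain X → Y → Z, we have I(X;Y) ≥ I(X;Z).

Here Z = f(Y) is a deterministic function of Y, forming X → Y → Z.

Original I(X;Y) = 0.0583 nats

After applying f:
P(X,Z) where Z=f(Y):
- P(X,Z=0) = P(X,Y=0) + P(X,Y=1) + P(X,Y=3)
- P(X,Z=1) = P(X,Y=2)

I(X;Z) = I(X;f(Y)) = 0.0015 nats

Verification: 0.0583 ≥ 0.0015 ✓

Information cannot be created by processing; the function f can only lose information about X.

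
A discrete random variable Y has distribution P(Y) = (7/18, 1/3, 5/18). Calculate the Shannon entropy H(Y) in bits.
1.5715 bits

Shannon entropy is H(X) = -Σ p(x) log p(x).

For P = (7/18, 1/3, 5/18):
H = -7/18 × log_2(7/18) -1/3 × log_2(1/3) -5/18 × log_2(5/18)
H = 1.5715 bits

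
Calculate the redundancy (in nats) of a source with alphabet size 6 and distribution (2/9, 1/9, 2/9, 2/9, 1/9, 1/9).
0.0566 nats

Redundancy measures how far a source is from maximum entropy:
R = H_max - H(X)

Maximum entropy for 6 symbols: H_max = log_e(6) = 1.7918 nats
Actual entropy: H(X) = 1.7351 nats
Redundancy: R = 1.7918 - 1.7351 = 0.0566 nats

This redundancy represents potential for compression: the source could be compressed by 0.0566 nats per symbol.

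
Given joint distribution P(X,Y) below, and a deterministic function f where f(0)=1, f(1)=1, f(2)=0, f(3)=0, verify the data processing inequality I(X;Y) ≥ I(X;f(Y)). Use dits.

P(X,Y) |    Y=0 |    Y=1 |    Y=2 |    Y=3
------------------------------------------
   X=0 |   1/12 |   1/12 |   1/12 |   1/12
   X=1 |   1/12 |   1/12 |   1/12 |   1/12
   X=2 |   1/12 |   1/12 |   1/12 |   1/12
I(X;Y) = 0.0000, I(X;f(Y)) = 0.0000, inequality holds: 0.0000 ≥ 0.0000

Data Processing Inequality: For any Markov chain X → Y → Z, we have I(X;Y) ≥ I(X;Z).

Here Z = f(Y) is a deterministic function of Y, forming X → Y → Z.

Original I(X;Y) = 0.0000 dits

After applying f:
P(X,Z) where Z=f(Y):
- P(X,Z=0) = P(X,Y=2) + P(X,Y=3)
- P(X,Z=1) = P(X,Y=0) + P(X,Y=1)

I(X;Z) = I(X;f(Y)) = 0.0000 dits

Verification: 0.0000 ≥ 0.0000 ✓

Information cannot be created by processing; the function f can only lose information about X.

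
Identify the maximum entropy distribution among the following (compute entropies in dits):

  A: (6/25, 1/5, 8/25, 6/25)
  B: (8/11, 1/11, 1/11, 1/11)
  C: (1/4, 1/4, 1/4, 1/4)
C

For a discrete distribution over n outcomes, entropy is maximized by the uniform distribution.

Computing entropies:
H(A) = 0.5956 dits
H(B) = 0.3846 dits
H(C) = 0.6021 dits

The uniform distribution (where all probabilities equal 1/4) achieves the maximum entropy of log_10(4) = 0.6021 dits.

Distribution C has the highest entropy.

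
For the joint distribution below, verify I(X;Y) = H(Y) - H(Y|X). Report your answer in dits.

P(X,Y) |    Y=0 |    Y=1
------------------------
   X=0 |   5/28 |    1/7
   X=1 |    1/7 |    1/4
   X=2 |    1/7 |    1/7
I(X;Y) = 0.0062 dits

Mutual information has multiple equivalent forms:
- I(X;Y) = H(X) - H(X|Y)
- I(X;Y) = H(Y) - H(Y|X)
- I(X;Y) = H(X) + H(Y) - H(X,Y)

Computing all quantities:
H(X) = 0.4733, H(Y) = 0.2999, H(X,Y) = 0.7670
H(X|Y) = 0.4671, H(Y|X) = 0.2937

Verification:
H(X) - H(X|Y) = 0.4733 - 0.4671 = 0.0062
H(Y) - H(Y|X) = 0.2999 - 0.2937 = 0.0062
H(X) + H(Y) - H(X,Y) = 0.4733 + 0.2999 - 0.7670 = 0.0062

All forms give I(X;Y) = 0.0062 dits. ✓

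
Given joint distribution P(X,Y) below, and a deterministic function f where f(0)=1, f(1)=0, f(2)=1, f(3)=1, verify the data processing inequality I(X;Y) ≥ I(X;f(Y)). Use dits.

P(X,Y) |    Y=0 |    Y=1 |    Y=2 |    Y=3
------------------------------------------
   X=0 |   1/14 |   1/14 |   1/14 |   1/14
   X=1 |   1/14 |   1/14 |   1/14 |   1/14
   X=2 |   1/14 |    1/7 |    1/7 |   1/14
I(X;Y) = 0.0061, I(X;f(Y)) = 0.0018, inequality holds: 0.0061 ≥ 0.0018

Data Processing Inequality: For any Markov chain X → Y → Z, we have I(X;Y) ≥ I(X;Z).

Here Z = f(Y) is a deterministic function of Y, forming X → Y → Z.

Original I(X;Y) = 0.0061 dits

After applying f:
P(X,Z) where Z=f(Y):
- P(X,Z=0) = P(X,Y=1)
- P(X,Z=1) = P(X,Y=0) + P(X,Y=2) + P(X,Y=3)

I(X;Z) = I(X;f(Y)) = 0.0018 dits

Verification: 0.0061 ≥ 0.0018 ✓

Information cannot be created by processing; the function f can only lose information about X.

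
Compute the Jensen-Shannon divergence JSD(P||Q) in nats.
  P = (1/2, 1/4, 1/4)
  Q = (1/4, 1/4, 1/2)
0.0425 nats

Jensen-Shannon divergence is:
JSD(P||Q) = 0.5 × D_KL(P||M) + 0.5 × D_KL(Q||M)
where M = 0.5 × (P + Q) is the mixture distribution.

M = 0.5 × (1/2, 1/4, 1/4) + 0.5 × (1/4, 1/4, 1/2) = (3/8, 1/4, 3/8)

D_KL(P||M) = 0.0425 nats
D_KL(Q||M) = 0.0425 nats

JSD(P||Q) = 0.5 × 0.0425 + 0.5 × 0.0425 = 0.0425 nats

Unlike KL divergence, JSD is symmetric and bounded: 0 ≤ JSD ≤ log(2).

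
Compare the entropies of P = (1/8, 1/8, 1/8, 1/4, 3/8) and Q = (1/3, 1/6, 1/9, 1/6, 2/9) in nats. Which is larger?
Q

Computing entropies in nats:
H(P) = 1.4942
H(Q) = 1.5418

Distribution Q has higher entropy.

Intuition: The distribution closer to uniform (more spread out) has higher entropy.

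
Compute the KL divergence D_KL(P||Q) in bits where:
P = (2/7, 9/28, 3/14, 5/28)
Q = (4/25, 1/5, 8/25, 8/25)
0.1848 bits

KL divergence: D_KL(P||Q) = Σ p(x) log(p(x)/q(x))

Computing term by term:
  x=0: 2/7 × log_2[(2/7)/(4/25)] = 2/7 × 0.8365 = 0.2390
  x=1: 9/28 × log_2[(9/28)/(1/5)] = 9/28 × 0.6845 = 0.2200
  x=2: 3/14 × log_2[(3/14)/(8/25)] = 3/14 × -0.5785 = -0.1240
  x=3: 5/28 × log_2[(5/28)/(8/25)] = 5/28 × -0.8416 = -0.1503

D_KL(P||Q) = 0.1848 bits

Note: KL divergence is always non-negative and equals 0 iff P = Q.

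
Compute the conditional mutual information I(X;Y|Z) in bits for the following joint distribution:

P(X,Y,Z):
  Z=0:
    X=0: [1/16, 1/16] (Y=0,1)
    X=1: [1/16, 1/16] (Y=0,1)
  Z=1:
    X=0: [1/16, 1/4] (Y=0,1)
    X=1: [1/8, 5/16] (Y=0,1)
0.0052 bits

Conditional mutual information: I(X;Y|Z) = H(X|Z) + H(Y|Z) - H(X,Y|Z)

H(Z) = 0.8113
H(X,Z) = 1.7962 → H(X|Z) = 0.9849
H(Y,Z) = 1.6697 → H(Y|Z) = 0.8585
H(X,Y,Z) = 2.6494 → H(X,Y|Z) = 1.8381

I(X;Y|Z) = 0.9849 + 0.8585 - 1.8381 = 0.0052 bits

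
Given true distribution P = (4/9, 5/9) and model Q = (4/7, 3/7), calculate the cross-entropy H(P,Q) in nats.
0.7194 nats

Cross-entropy: H(P,Q) = -Σ p(x) log q(x)

Alternatively: H(P,Q) = H(P) + D_KL(P||Q)
H(P) = 0.6870 nats
D_KL(P||Q) = 0.0325 nats

H(P,Q) = 0.6870 + 0.0325 = 0.7194 nats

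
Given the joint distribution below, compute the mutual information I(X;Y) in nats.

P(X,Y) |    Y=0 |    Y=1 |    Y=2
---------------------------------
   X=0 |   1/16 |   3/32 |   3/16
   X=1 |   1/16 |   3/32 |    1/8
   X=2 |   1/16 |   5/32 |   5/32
0.0102 nats

Mutual information: I(X;Y) = H(X) + H(Y) - H(X,Y)

Marginals:
P(X) = (11/32, 9/32, 3/8), H(X) = 1.0916 nats
P(Y) = (3/16, 11/32, 15/32), H(Y) = 1.0361 nats

Joint entropy: H(X,Y) = 2.1176 nats

I(X;Y) = 1.0916 + 1.0361 - 2.1176 = 0.0102 nats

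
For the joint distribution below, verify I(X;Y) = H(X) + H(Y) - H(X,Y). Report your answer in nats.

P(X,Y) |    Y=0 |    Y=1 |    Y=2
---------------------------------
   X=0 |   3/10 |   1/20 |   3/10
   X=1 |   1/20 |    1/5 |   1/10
I(X;Y) = 0.1539 nats

Mutual information has multiple equivalent forms:
- I(X;Y) = H(X) - H(X|Y)
- I(X;Y) = H(Y) - H(Y|X)
- I(X;Y) = H(X) + H(Y) - H(X,Y)

Computing all quantities:
H(X) = 0.6474, H(Y) = 1.0805, H(X,Y) = 1.5741
H(X|Y) = 0.4936, H(Y|X) = 0.9267

Verification:
H(X) - H(X|Y) = 0.6474 - 0.4936 = 0.1539
H(Y) - H(Y|X) = 1.0805 - 0.9267 = 0.1539
H(X) + H(Y) - H(X,Y) = 0.6474 + 1.0805 - 1.5741 = 0.1539

All forms give I(X;Y) = 0.1539 nats. ✓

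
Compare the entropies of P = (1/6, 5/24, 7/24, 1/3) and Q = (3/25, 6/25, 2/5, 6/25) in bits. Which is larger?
P

Computing entropies in bits:
H(P) = 1.9491
H(Q) = 1.8841

Distribution P has higher entropy.

Intuition: The distribution closer to uniform (more spread out) has higher entropy.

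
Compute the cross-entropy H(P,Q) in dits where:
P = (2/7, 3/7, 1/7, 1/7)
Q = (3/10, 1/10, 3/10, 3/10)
0.7274 dits

Cross-entropy: H(P,Q) = -Σ p(x) log q(x)

Alternatively: H(P,Q) = H(P) + D_KL(P||Q)
H(P) = 0.5546 dits
D_KL(P||Q) = 0.1728 dits

H(P,Q) = 0.5546 + 0.1728 = 0.7274 dits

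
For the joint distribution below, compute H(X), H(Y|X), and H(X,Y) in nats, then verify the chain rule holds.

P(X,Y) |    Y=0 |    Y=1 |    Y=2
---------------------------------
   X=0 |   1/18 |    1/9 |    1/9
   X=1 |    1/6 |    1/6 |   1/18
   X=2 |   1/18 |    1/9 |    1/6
H(X,Y) = 2.1100, H(X) = 1.0893, H(Y|X) = 1.0207 (all in nats)

Chain rule: H(X,Y) = H(X) + H(Y|X)

Left side — joint entropy directly:
H(X,Y) = -Σ p(x,y) log p(x,y) = 2.1100 nats

Right side — compute H(Y|X) from the conditional distributions:
P(X) = (5/18, 7/18, 1/3), so H(X) = 1.0893 nats
H(Y|X) = Σ_x P(X=x) · H(Y|X=x):
  P(Y|X=0) = (1/5, 2/5, 2/5), H(Y|X=0) = 1.0549, weight P(X=0) = 5/18
  P(Y|X=1) = (3/7, 3/7, 1/7), H(Y|X=1) = 1.0042, weight P(X=1) = 7/18
  P(Y|X=2) = (1/6, 1/3, 1/2), H(Y|X=2) = 1.0114, weight P(X=2) = 1/3
H(Y|X) = 1.0207 nats

H(X) + H(Y|X) = 1.0893 + 1.0207 = 2.1100 nats

Both sides equal 2.1100 nats. ✓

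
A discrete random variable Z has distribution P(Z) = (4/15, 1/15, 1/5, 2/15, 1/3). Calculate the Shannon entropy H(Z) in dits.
0.6470 dits

Shannon entropy is H(X) = -Σ p(x) log p(x).

For P = (4/15, 1/15, 1/5, 2/15, 1/3):
H = -4/15 × log_10(4/15) -1/15 × log_10(1/15) -1/5 × log_10(1/5) -2/15 × log_10(2/15) -1/3 × log_10(1/3)
H = 0.6470 dits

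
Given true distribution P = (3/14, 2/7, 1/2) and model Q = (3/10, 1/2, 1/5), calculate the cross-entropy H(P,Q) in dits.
0.5475 dits

Cross-entropy: H(P,Q) = -Σ p(x) log q(x)

Alternatively: H(P,Q) = H(P) + D_KL(P||Q)
H(P) = 0.4493 dits
D_KL(P||Q) = 0.0982 dits

H(P,Q) = 0.4493 + 0.0982 = 0.5475 dits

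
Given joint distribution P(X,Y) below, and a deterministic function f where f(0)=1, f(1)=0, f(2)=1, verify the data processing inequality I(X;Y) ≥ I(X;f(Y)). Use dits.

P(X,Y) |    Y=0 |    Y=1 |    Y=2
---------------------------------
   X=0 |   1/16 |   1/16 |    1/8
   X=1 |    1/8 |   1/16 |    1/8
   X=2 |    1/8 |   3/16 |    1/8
I(X;Y) = 0.0144, I(X;f(Y)) = 0.0110, inequality holds: 0.0144 ≥ 0.0110

Data Processing Inequality: For any Markov chain X → Y → Z, we have I(X;Y) ≥ I(X;Z).

Here Z = f(Y) is a deterministic function of Y, forming X → Y → Z.

Original I(X;Y) = 0.0144 dits

After applying f:
P(X,Z) where Z=f(Y):
- P(X,Z=0) = P(X,Y=1)
- P(X,Z=1) = P(X,Y=0) + P(X,Y=2)

I(X;Z) = I(X;f(Y)) = 0.0110 dits

Verification: 0.0144 ≥ 0.0110 ✓

Information cannot be created by processing; the function f can only lose information about X.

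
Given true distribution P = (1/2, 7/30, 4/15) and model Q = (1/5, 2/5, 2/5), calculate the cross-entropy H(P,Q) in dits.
0.5485 dits

Cross-entropy: H(P,Q) = -Σ p(x) log q(x)

Alternatively: H(P,Q) = H(P) + D_KL(P||Q)
H(P) = 0.4511 dits
D_KL(P||Q) = 0.0974 dits

H(P,Q) = 0.4511 + 0.0974 = 0.5485 dits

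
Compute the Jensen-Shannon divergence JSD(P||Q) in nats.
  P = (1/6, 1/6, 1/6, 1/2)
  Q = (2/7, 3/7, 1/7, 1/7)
0.0907 nats

Jensen-Shannon divergence is:
JSD(P||Q) = 0.5 × D_KL(P||M) + 0.5 × D_KL(Q||M)
where M = 0.5 × (P + Q) is the mixture distribution.

M = 0.5 × (1/6, 1/6, 1/6, 1/2) + 0.5 × (2/7, 3/7, 1/7, 1/7) = (0.22619, 0.297619, 0.154762, 9/28)

D_KL(P||M) = 0.0857 nats
D_KL(Q||M) = 0.0957 nats

JSD(P||Q) = 0.5 × 0.0857 + 0.5 × 0.0957 = 0.0907 nats

Unlike KL divergence, JSD is symmetric and bounded: 0 ≤ JSD ≤ log(2).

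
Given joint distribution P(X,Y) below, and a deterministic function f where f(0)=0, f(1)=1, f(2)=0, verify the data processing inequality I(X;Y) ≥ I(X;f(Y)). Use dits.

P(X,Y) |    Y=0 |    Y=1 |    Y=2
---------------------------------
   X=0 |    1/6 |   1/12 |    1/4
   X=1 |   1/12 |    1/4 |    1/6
I(X;Y) = 0.0287, I(X;f(Y)) = 0.0281, inequality holds: 0.0287 ≥ 0.0281

Data Processing Inequality: For any Markov chain X → Y → Z, we have I(X;Y) ≥ I(X;Z).

Here Z = f(Y) is a deterministic function of Y, forming X → Y → Z.

Original I(X;Y) = 0.0287 dits

After applying f:
P(X,Z) where Z=f(Y):
- P(X,Z=0) = P(X,Y=0) + P(X,Y=2)
- P(X,Z=1) = P(X,Y=1)

I(X;Z) = I(X;f(Y)) = 0.0281 dits

Verification: 0.0287 ≥ 0.0281 ✓

Information cannot be created by processing; the function f can only lose information about X.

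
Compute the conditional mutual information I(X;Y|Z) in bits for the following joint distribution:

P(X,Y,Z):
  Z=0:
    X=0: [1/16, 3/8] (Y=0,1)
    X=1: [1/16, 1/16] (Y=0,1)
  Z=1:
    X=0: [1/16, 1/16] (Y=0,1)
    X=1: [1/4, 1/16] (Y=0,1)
0.0730 bits

Conditional mutual information: I(X;Y|Z) = H(X|Z) + H(Y|Z) - H(X,Y|Z)

H(Z) = 0.9887
H(X,Z) = 1.7962 → H(X|Z) = 0.8075
H(Y,Z) = 1.7962 → H(Y|Z) = 0.8075
H(X,Y,Z) = 2.5306 → H(X,Y|Z) = 1.5419

I(X;Y|Z) = 0.8075 + 0.8075 - 1.5419 = 0.0730 bits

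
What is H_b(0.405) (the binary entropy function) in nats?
0.6750 nats

The binary entropy function is:
H(p) = -p log(p) - (1-p) log(1-p)

H(0.405) = -0.405 × log_e(0.405) - 0.595 × log_e(0.595)
H(0.405) = 0.6750 nats

Note: Binary entropy is maximized at p=0.5 (H=1 bit) and minimized at p=0 or p=1 (H=0).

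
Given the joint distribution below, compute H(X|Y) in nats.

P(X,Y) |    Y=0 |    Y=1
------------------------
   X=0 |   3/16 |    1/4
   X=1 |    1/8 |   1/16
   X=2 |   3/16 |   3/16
1.0283 nats

Using the chain rule: H(X|Y) = H(X,Y) - H(Y)

First, compute H(X,Y) = 1.7214 nats

Marginal P(Y) = (1/2, 1/2)
H(Y) = 0.6931 nats

H(X|Y) = H(X,Y) - H(Y) = 1.7214 - 0.6931 = 1.0283 nats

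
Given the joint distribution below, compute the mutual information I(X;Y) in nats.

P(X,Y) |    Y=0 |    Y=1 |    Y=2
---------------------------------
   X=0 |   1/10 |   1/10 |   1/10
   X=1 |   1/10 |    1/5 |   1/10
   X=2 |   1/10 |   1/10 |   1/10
0.0138 nats

Mutual information: I(X;Y) = H(X) + H(Y) - H(X,Y)

Marginals:
P(X) = (3/10, 2/5, 3/10), H(X) = 1.0889 nats
P(Y) = (3/10, 2/5, 3/10), H(Y) = 1.0889 nats

Joint entropy: H(X,Y) = 2.1640 nats

I(X;Y) = 1.0889 + 1.0889 - 2.1640 = 0.0138 nats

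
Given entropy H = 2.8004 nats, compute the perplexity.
16.4512

Perplexity is e^H (or exp(H) for natural log).

H = 2.8004 nats
Perplexity = e^2.8004 = 16.4512

Interpretation: The model's uncertainty is equivalent to choosing uniformly among 16.5 options.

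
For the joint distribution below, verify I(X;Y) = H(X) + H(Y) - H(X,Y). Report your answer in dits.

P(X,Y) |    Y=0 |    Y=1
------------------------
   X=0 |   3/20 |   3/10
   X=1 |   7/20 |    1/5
I(X;Y) = 0.0201 dits

Mutual information has multiple equivalent forms:
- I(X;Y) = H(X) - H(X|Y)
- I(X;Y) = H(Y) - H(Y|X)
- I(X;Y) = H(X) + H(Y) - H(X,Y)

Computing all quantities:
H(X) = 0.2989, H(Y) = 0.3010, H(X,Y) = 0.5798
H(X|Y) = 0.2788, H(Y|X) = 0.2810

Verification:
H(X) - H(X|Y) = 0.2989 - 0.2788 = 0.0201
H(Y) - H(Y|X) = 0.3010 - 0.2810 = 0.0201
H(X) + H(Y) - H(X,Y) = 0.2989 + 0.3010 - 0.5798 = 0.0201

All forms give I(X;Y) = 0.0201 dits. ✓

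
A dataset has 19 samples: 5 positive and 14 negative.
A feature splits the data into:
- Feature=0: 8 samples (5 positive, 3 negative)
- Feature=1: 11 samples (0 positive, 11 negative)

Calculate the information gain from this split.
0.4296 bits

Information Gain = H(Y) - H(Y|Feature)

Before split:
P(positive) = 5/19 = 0.2632
H(Y) = 0.8315 bits

After split:
Feature=0: H = 0.9544 bits (weight = 8/19)
Feature=1: H = 0.0000 bits (weight = 11/19)
H(Y|Feature) = (8/19)×0.9544 + (11/19)×0.0000 = 0.4019 bits

Information Gain = 0.8315 - 0.4019 = 0.4296 bits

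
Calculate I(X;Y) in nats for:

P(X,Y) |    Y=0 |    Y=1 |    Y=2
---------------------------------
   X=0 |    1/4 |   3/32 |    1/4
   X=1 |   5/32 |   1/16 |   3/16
0.0009 nats

Mutual information: I(X;Y) = H(X) + H(Y) - H(X,Y)

Marginals:
P(X) = (19/32, 13/32), H(X) = 0.6755 nats
P(Y) = (13/32, 5/32, 7/16), H(Y) = 1.0177 nats

Joint entropy: H(X,Y) = 1.6923 nats

I(X;Y) = 0.6755 + 1.0177 - 1.6923 = 0.0009 nats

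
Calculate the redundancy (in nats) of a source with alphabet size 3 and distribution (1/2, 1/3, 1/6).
0.0872 nats

Redundancy measures how far a source is from maximum entropy:
R = H_max - H(X)

Maximum entropy for 3 symbols: H_max = log_e(3) = 1.0986 nats
Actual entropy: H(X) = 1.0114 nats
Redundancy: R = 1.0986 - 1.0114 = 0.0872 nats

This redundancy represents potential for compression: the source could be compressed by 0.0872 nats per symbol.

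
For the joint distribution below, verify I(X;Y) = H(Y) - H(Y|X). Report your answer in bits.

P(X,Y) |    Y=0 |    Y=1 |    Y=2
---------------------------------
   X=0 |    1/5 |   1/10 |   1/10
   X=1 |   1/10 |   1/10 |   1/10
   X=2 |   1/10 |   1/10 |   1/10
I(X;Y) = 0.0200 bits

Mutual information has multiple equivalent forms:
- I(X;Y) = H(X) - H(X|Y)
- I(X;Y) = H(Y) - H(Y|X)
- I(X;Y) = H(X) + H(Y) - H(X,Y)

Computing all quantities:
H(X) = 1.5710, H(Y) = 1.5710, H(X,Y) = 3.1219
H(X|Y) = 1.5510, H(Y|X) = 1.5510

Verification:
H(X) - H(X|Y) = 1.5710 - 1.5510 = 0.0200
H(Y) - H(Y|X) = 1.5710 - 1.5510 = 0.0200
H(X) + H(Y) - H(X,Y) = 1.5710 + 1.5710 - 3.1219 = 0.0200

All forms give I(X;Y) = 0.0200 bits. ✓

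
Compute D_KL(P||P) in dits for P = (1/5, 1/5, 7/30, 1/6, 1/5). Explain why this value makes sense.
0.0000 dits

KL divergence satisfies the Gibbs inequality: D_KL(P||Q) ≥ 0 for all distributions P, Q.

D_KL(P||Q) = Σ p(x) log(p(x)/q(x))
Each term is p(x) × log_10(p(x)/p(x)) = p(x) × log_10(1) = 0, so the sum is 0.
D_KL(P||Q) = 0.0000 dits

When P = Q, the KL divergence is exactly 0, as there is no 'divergence' between identical distributions.

This non-negativity is a fundamental property: relative entropy cannot be negative because it measures how different Q is from P.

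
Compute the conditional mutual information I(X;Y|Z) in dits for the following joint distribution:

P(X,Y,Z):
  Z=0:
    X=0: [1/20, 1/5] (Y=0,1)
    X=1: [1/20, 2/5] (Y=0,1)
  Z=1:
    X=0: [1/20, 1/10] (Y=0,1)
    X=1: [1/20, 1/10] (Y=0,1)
0.0022 dits

Conditional mutual information: I(X;Y|Z) = H(X|Z) + H(Y|Z) - H(X,Y|Z)

H(Z) = 0.2653
H(X,Z) = 0.5537 → H(X|Z) = 0.2884
H(Y,Z) = 0.4729 → H(Y|Z) = 0.2076
H(X,Y,Z) = 0.7592 → H(X,Y|Z) = 0.4939

I(X;Y|Z) = 0.2884 + 0.2076 - 0.4939 = 0.0022 dits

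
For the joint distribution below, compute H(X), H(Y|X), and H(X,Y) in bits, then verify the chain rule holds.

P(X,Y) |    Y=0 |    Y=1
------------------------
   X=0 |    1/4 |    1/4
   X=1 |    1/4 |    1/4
H(X,Y) = 2.0000, H(X) = 1.0000, H(Y|X) = 1.0000 (all in bits)

Chain rule: H(X,Y) = H(X) + H(Y|X)

Left side — joint entropy directly:
H(X,Y) = -Σ p(x,y) log p(x,y) = 2.0000 bits

Right side — compute H(Y|X) from the conditional distributions:
P(X) = (1/2, 1/2), so H(X) = 1.0000 bits
H(Y|X) = Σ_x P(X=x) · H(Y|X=x):
  P(Y|X=0) = (1/2, 1/2), H(Y|X=0) = 1.0000, weight P(X=0) = 1/2
  P(Y|X=1) = (1/2, 1/2), H(Y|X=1) = 1.0000, weight P(X=1) = 1/2
H(Y|X) = 1.0000 bits

H(X) + H(Y|X) = 1.0000 + 1.0000 = 2.0000 bits

Both sides equal 2.0000 bits. ✓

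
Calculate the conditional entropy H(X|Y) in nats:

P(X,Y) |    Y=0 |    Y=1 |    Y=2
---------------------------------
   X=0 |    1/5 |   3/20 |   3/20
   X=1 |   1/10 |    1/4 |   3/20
0.6635 nats

Using the chain rule: H(X|Y) = H(X,Y) - H(Y)

First, compute H(X,Y) = 1.7524 nats

Marginal P(Y) = (3/10, 2/5, 3/10)
H(Y) = 1.0889 nats

H(X|Y) = H(X,Y) - H(Y) = 1.7524 - 1.0889 = 0.6635 nats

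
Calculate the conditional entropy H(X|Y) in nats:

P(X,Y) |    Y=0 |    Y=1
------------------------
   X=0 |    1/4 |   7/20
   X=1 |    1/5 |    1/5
0.6696 nats

Using the chain rule: H(X|Y) = H(X,Y) - H(Y)

First, compute H(X,Y) = 1.3578 nats

Marginal P(Y) = (9/20, 11/20)
H(Y) = 0.6881 nats

H(X|Y) = H(X,Y) - H(Y) = 1.3578 - 0.6881 = 0.6696 nats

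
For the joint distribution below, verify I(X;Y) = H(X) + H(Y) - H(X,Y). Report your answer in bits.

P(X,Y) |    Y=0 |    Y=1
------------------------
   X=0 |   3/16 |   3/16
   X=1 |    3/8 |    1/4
I(X;Y) = 0.0069 bits

Mutual information has multiple equivalent forms:
- I(X;Y) = H(X) - H(X|Y)
- I(X;Y) = H(Y) - H(Y|X)
- I(X;Y) = H(X) + H(Y) - H(X,Y)

Computing all quantities:
H(X) = 0.9544, H(Y) = 0.9887, H(X,Y) = 1.9363
H(X|Y) = 0.9476, H(Y|X) = 0.9818

Verification:
H(X) - H(X|Y) = 0.9544 - 0.9476 = 0.0069
H(Y) - H(Y|X) = 0.9887 - 0.9818 = 0.0069
H(X) + H(Y) - H(X,Y) = 0.9544 + 0.9887 - 1.9363 = 0.0069

All forms give I(X;Y) = 0.0069 bits. ✓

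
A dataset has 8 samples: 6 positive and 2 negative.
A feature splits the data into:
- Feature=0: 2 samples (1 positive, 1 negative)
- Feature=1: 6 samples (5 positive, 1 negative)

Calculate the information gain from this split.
0.0738 bits

Information Gain = H(Y) - H(Y|Feature)

Before split:
P(positive) = 6/8 = 0.7500
H(Y) = 0.8113 bits

After split:
Feature=0: H = 1.0000 bits (weight = 2/8)
Feature=1: H = 0.6500 bits (weight = 6/8)
H(Y|Feature) = (2/8)×1.0000 + (6/8)×0.6500 = 0.7375 bits

Information Gain = 0.8113 - 0.7375 = 0.0738 bits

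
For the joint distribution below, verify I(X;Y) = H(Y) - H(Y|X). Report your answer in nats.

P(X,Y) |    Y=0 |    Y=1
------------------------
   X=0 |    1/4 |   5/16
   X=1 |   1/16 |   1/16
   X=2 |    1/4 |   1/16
I(X;Y) = 0.0559 nats

Mutual information has multiple equivalent forms:
- I(X;Y) = H(X) - H(X|Y)
- I(X;Y) = H(Y) - H(Y|X)
- I(X;Y) = H(X) + H(Y) - H(X,Y)

Computing all quantities:
H(X) = 0.9471, H(Y) = 0.6853, H(X,Y) = 1.5765
H(X|Y) = 0.8912, H(Y|X) = 0.6294

Verification:
H(X) - H(X|Y) = 0.9471 - 0.8912 = 0.0559
H(Y) - H(Y|X) = 0.6853 - 0.6294 = 0.0559
H(X) + H(Y) - H(X,Y) = 0.9471 + 0.6853 - 1.5765 = 0.0559

All forms give I(X;Y) = 0.0559 nats. ✓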